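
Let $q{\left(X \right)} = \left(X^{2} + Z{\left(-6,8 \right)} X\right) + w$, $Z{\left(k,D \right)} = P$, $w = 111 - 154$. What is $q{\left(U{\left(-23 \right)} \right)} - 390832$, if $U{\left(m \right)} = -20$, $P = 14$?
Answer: $-390755$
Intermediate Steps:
$w = -43$ ($w = 111 - 154 = -43$)
$Z{\left(k,D \right)} = 14$
$q{\left(X \right)} = -43 + X^{2} + 14 X$ ($q{\left(X \right)} = \left(X^{2} + 14 X\right) - 43 = -43 + X^{2} + 14 X$)
$q{\left(U{\left(-23 \right)} \right)} - 390832 = \left(-43 + \left(-20\right)^{2} + 14 \left(-20\right)\right) - 390832 = \left(-43 + 400 - 280\right) - 390832 = 77 - 390832 = -390755$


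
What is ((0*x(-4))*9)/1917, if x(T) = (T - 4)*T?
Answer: 0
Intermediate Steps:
x(T) = T*(-4 + T) (x(T) = (-4 + T)*T = T*(-4 + T))
((0*x(-4))*9)/1917 = ((0*(-4*(-4 - 4)))*9)/1917 = ((0*(-4*(-8)))*9)*(1/1917) = ((0*32)*9)*(1/1917) = (0*9)*(1/1917) = 0*(1/1917) = 0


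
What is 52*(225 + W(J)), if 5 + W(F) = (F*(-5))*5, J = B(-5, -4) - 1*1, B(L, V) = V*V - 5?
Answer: -1560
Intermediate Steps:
B(L, V) = -5 + V² (B(L, V) = V² - 5 = -5 + V²)
J = 10 (J = (-5 + (-4)²) - 1*1 = (-5 + 16) - 1 = 11 - 1 = 10)
W(F) = -5 - 25*F (W(F) = -5 + (F*(-5))*5 = -5 - 5*F*5 = -5 - 25*F)
52*(225 + W(J)) = 52*(225 + (-5 - 25*10)) = 52*(225 + (-5 - 250)) = 52*(225 - 255) = 52*(-30) = -1560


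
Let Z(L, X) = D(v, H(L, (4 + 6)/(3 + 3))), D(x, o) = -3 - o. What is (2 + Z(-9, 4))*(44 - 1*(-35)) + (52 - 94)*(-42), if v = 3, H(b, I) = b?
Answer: 2396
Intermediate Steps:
Z(L, X) = -3 - L
(2 + Z(-9, 4))*(44 - 1*(-35)) + (52 - 94)*(-42) = (2 + (-3 - 1*(-9)))*(44 - 1*(-35)) + (52 - 94)*(-42) = (2 + (-3 + 9))*(44 + 35) - 42*(-42) = (2 + 6)*79 + 1764 = 8*79 + 1764 = 632 + 1764 = 2396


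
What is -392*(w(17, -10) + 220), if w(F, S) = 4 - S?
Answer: -91728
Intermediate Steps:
-392*(w(17, -10) + 220) = -392*((4 - 1*(-10)) + 220) = -392*((4 + 10) + 220) = -392*(14 + 220) = -392*234 = -91728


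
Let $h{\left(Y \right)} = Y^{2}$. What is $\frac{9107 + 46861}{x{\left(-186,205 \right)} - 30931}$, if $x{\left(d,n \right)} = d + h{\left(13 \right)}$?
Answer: $- \frac{4664}{2579} \approx -1.8085$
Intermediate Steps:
$x{\left(d,n \right)} = 169 + d$ ($x{\left(d,n \right)} = d + 13^{2} = d + 169 = 169 + d$)
$\frac{9107 + 46861}{x{\left(-186,205 \right)} - 30931} = \frac{9107 + 46861}{\left(169 - 186\right) - 30931} = \frac{55968}{-17 - 30931} = \frac{55968}{-30948} = 55968 \left(- \frac{1}{30948}\right) = - \frac{4664}{2579}$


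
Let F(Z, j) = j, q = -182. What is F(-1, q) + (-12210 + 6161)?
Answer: -6231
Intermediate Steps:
F(-1, q) + (-12210 + 6161) = -182 + (-12210 + 6161) = -182 - 6049 = -6231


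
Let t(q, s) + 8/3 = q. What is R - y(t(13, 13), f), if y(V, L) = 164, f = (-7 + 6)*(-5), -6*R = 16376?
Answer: -8680/3 ≈ -2893.3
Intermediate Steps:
t(q, s) = -8/3 + q
R = -8188/3 (R = -⅙*16376 = -8188/3 ≈ -2729.3)
f = 5 (f = -1*(-5) = 5)
R - y(t(13, 13), f) = -8188/3 - 1*164 = -8188/3 - 164 = -8680/3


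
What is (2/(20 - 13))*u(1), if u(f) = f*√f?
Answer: 2/7 ≈ 0.28571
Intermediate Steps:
u(f) = f^(3/2)
(2/(20 - 13))*u(1) = (2/(20 - 13))*1^(3/2) = (2/7)*1 = 2/7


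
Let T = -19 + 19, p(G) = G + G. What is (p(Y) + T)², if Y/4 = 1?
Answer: 64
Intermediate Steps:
Y = 4 (Y = 4*1 = 4)
p(G) = 2*G
T = 0
(p(Y) + T)² = (2*4 + 0)² = (8 + 0)² = 8² = 64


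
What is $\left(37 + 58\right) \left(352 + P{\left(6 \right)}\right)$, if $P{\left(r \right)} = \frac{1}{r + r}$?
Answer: $\frac{401375}{12} \approx 33448.0$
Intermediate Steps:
$P{\left(r \right)} = \frac{1}{2 r}$
$\left(37 + 58\right) \left(352 + P{\left(6 \right)}\right) = \left(37 + 58\right) \left(352 + \frac{1}{2 \cdot 6}\right) = 95 \left(352 + \frac{1}{2} \cdot \frac{1}{6}\right) = 95 \left(352 + \frac{1}{12}\right) = 95 \cdot \frac{4225}{12} = \frac{401375}{12}$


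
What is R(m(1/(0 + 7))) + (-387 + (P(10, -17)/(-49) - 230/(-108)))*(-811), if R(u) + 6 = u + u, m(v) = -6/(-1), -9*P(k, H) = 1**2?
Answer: 825906647/2646 ≈ 3.1213e+5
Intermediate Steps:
P(k, H) = -1/9 (P(k, H) = -1/9*1**2 = -1/9*1 = -1/9)
m(v) = 6 (m(v) = -6*(-1) = 6)
R(u) = -6 + 2*u (R(u) = -6 + (u + u) = -6 + 2*u)
R(m(1/(0 + 7))) + (-387 + (P(10, -17)/(-49) - 230/(-108)))*(-811) = (-6 + 2*6) + (-387 + (-1/9/(-49) - 230/(-108)))*(-811) = (-6 + 12) + (-387 + (-1/9*(-1/49) - 230*(-1/108)))*(-811) = 6 + (-387 + (1/441 + 115/54))*(-811) = 6 + (-387 + 5641/2646)*(-811) = 6 - 1018361/2646*(-811) = 6 + 825890771/2646 = 825906647/2646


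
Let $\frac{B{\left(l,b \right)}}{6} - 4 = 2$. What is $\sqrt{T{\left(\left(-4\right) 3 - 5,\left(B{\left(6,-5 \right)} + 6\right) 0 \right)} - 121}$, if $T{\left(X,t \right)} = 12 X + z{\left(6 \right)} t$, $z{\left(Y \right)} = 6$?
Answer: $5 i \sqrt{13} \approx 18.028 i$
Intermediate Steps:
$B{\left(l,b \right)} = 36$ ($B{\left(l,b \right)} = 24 + 6 \cdot 2 = 24 + 12 = 36$)
$T{\left(X,t \right)} = 6 t + 12 X$ ($T{\left(X,t \right)} = 12 X + 6 t = 6 t + 12 X$)
$\sqrt{T{\left(\left(-4\right) 3 - 5,\left(B{\left(6,-5 \right)} + 6\right) 0 \right)} - 121} = \sqrt{\left(6 \left(36 + 6\right) 0 + 12 \left(\left(-4\right) 3 - 5\right)\right) - 121} = \sqrt{\left(6 \cdot 42 \cdot 0 + 12 \left(-12 - 5\right)\right) - 121} = \sqrt{\left(6 \cdot 0 + 12 \left(-17\right)\right) - 121} = \sqrt{\left(0 - 204\right) - 121} = \sqrt{-204 - 121} = \sqrt{-325} = 5 i \sqrt{13}$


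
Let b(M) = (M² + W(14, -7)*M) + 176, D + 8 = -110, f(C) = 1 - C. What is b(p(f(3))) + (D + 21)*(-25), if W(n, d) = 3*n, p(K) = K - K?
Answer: 2601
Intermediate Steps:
p(K) = 0
D = -118 (D = -8 - 110 = -118)
b(M) = 176 + M² + 42*M (b(M) = (M² + (3*14)*M) + 176 = (M² + 42*M) + 176 = 176 + M² + 42*M)
b(p(f(3))) + (D + 21)*(-25) = (176 + 0² + 42*0) + (-118 + 21)*(-25) = (176 + 0 + 0) - 97*(-25) = 176 + 2425 = 2601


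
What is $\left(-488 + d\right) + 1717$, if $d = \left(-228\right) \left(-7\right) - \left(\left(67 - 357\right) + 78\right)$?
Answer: $3037$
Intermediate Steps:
$d = 1808$ ($d = 1596 - \left(-290 + 78\right) = 1596 - -212 = 1596 + 212 = 1808$)
$\left(-488 + d\right) + 1717 = \left(-488 + 1808\right) + 1717 = 1320 + 1717 = 3037$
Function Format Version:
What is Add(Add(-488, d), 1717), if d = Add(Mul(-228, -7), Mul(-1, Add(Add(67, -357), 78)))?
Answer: 3037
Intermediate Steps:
d = 1808 (d = Add(1596, Mul(-1, Add(-290, 78))) = Add(1596, Mul(-1, -212)) = Add(1596, 212) = 1808)
Add(Add(-488, d), 1717) = Add(Add(-488, 1808), 1717) = Add(1320, 1717) = 3037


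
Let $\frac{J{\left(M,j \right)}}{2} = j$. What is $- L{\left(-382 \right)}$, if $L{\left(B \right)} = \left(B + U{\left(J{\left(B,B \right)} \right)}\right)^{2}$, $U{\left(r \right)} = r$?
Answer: $-1313316$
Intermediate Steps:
$J{\left(M,j \right)} = 2 j$
$L{\left(B \right)} = 9 B^{2}$ ($L{\left(B \right)} = \left(B + 2 B\right)^{2} = \left(3 B\right)^{2} = 9 B^{2}$)
$- L{\left(-382 \right)} = - 9 \left(-382\right)^{2} = - 9 \cdot 145924 = \left(-1\right) 1313316 = -1313316$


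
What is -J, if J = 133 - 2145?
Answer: 2012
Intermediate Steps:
J = -2012
-J = -1*(-2012) = 2012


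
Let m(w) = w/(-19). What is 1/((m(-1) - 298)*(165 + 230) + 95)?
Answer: -19/2234290 ≈ -8.5038e-6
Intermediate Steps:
m(w) = -w/19 (m(w) = w*(-1/19) = -w/19)
1/((m(-1) - 298)*(165 + 230) + 95) = 1/((-1/19*(-1) - 298)*(165 + 230) + 95) = 1/((1/19 - 298)*395 + 95) = 1/(-5661/19*395 + 95) = 1/(-2236095/19 + 95) = 1/(-2234290/19) = -19/2234290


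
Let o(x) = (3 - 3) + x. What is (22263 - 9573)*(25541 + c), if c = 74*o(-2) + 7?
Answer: 322326000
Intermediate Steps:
o(x) = x (o(x) = 0 + x = x)
c = -141 (c = 74*(-2) + 7 = -148 + 7 = -141)
(22263 - 9573)*(25541 + c) = (22263 - 9573)*(25541 - 141) = 12690*25400 = 322326000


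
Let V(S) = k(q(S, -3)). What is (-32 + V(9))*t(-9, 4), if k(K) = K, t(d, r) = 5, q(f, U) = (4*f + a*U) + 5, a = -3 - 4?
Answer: 150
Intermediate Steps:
a = -7
q(f, U) = 5 - 7*U + 4*f (q(f, U) = (4*f - 7*U) + 5 = (-7*U + 4*f) + 5 = 5 - 7*U + 4*f)
V(S) = 26 + 4*S (V(S) = 5 - 7*(-3) + 4*S = 5 + 21 + 4*S = 26 + 4*S)
(-32 + V(9))*t(-9, 4) = (-32 + (26 + 4*9))*5 = (-32 + (26 + 36))*5 = (-32 + 62)*5 = 30*5 = 150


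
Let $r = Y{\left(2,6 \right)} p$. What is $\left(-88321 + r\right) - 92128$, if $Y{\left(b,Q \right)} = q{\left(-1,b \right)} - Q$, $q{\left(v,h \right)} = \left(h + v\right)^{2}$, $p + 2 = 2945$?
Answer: $-195164$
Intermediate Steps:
$p = 2943$ ($p = -2 + 2945 = 2943$)
$Y{\left(b,Q \right)} = \left(-1 + b\right)^{2} - Q$ ($Y{\left(b,Q \right)} = \left(b - 1\right)^{2} - Q = \left(-1 + b\right)^{2} - Q$)
$r = -14715$ ($r = \left(\left(-1 + 2\right)^{2} - 6\right) 2943 = \left(1^{2} - 6\right) 2943 = \left(1 - 6\right) 2943 = \left(-5\right) 2943 = -14715$)
$\left(-88321 + r\right) - 92128 = \left(-88321 - 14715\right) - 92128 = -103036 + \left(-157756 + 65628\right) = -103036 - 92128 = -195164$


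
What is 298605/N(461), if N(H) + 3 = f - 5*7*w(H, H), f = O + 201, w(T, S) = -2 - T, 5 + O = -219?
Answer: 99535/5393 ≈ 18.456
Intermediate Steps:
O = -224 (O = -5 - 219 = -224)
f = -23 (f = -224 + 201 = -23)
N(H) = 44 + 35*H (N(H) = -3 + (-23 - 5*7*(-2 - H)) = -3 + (-23 - 35*(-2 - H)) = -3 + (-23 - (-70 - 35*H)) = -3 + (-23 + (70 + 35*H)) = -3 + (47 + 35*H) = 44 + 35*H)
298605/N(461) = 298605/(44 + 35*461) = 298605/(44 + 16135) = 298605/16179 = 298605*(1/16179) = 99535/5393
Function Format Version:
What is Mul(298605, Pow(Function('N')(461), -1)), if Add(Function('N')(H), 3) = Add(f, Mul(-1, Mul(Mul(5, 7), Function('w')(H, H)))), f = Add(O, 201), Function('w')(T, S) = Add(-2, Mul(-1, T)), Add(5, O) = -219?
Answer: Rational(99535, 5393) ≈ 18.456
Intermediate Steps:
O = -224 (O = Add(-5, -219) = -224)
f = -23 (f = Add(-224, 201) = -23)
Function('N')(H) = Add(44, Mul(35, H)) (Function('N')(H) = Add(-3, Add(-23, Mul(-1, Mul(Mul(5, 7), Add(-2, Mul(-1, H)))))) = Add(-3, Add(-23, Mul(-1, Mul(35, Add(-2, Mul(-1, H)))))) = Add(-3, Add(-23, Mul(-1, Add(-70, Mul(-35, H))))) = Add(-3, Add(-23, Add(70, Mul(35, H)))) = Add(-3, Add(47, Mul(35, H))) = Add(44, Mul(35, H)))
Mul(298605, Pow(Function('N')(461), -1)) = Mul(298605, Pow(Add(44, Mul(35, 461)), -1)) = Mul(298605, Pow(Add(44, 16135), -1)) = Mul(298605, Pow(16179, -1)) = Mul(298605, Rational(1, 16179)) = Rational(99535, 5393)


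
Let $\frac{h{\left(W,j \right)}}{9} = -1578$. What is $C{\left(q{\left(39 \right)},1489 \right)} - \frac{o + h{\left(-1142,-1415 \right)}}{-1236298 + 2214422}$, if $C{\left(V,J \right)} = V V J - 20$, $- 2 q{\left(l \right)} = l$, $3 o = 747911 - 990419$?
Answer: $\frac{553786760897}{978124} \approx 5.6617 \cdot 10^{5}$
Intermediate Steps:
$h{\left(W,j \right)} = -14202$ ($h{\left(W,j \right)} = 9 \left(-1578\right) = -14202$)
$o = -80836$ ($o = \frac{747911 - 990419}{3} = \frac{1}{3} \left(-242508\right) = -80836$)
$q{\left(l \right)} = - \frac{l}{2}$
$C{\left(V,J \right)} = -20 + J V^{2}$ ($C{\left(V,J \right)} = V^{2} J - 20 = J V^{2} - 20 = -20 + J V^{2}$)
$C{\left(q{\left(39 \right)},1489 \right)} - \frac{o + h{\left(-1142,-1415 \right)}}{-1236298 + 2214422} = \left(-20 + 1489 \left(\left(- \frac{1}{2}\right) 39\right)^{2}\right) - \frac{-80836 - 14202}{-1236298 + 2214422} = \left(-20 + 1489 \left(- \frac{39}{2}\right)^{2}\right) - - \frac{95038}{978124} = \left(-20 + 1489 \cdot \frac{1521}{4}\right) - \left(-95038\right) \frac{1}{978124} = \left(-20 + \frac{2264769}{4}\right) - - \frac{47519}{489062} = \frac{2264689}{4} + \frac{47519}{489062} = \frac{553786760897}{978124}$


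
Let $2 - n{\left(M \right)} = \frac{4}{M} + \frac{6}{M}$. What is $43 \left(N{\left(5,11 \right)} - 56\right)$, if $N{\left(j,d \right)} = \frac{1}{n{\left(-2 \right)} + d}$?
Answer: $- \frac{43301}{18} \approx -2405.6$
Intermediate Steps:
$n{\left(M \right)} = 2 - \frac{10}{M}$ ($n{\left(M \right)} = 2 - \left(\frac{4}{M} + \frac{6}{M}\right) = 2 - \frac{10}{M}$)
$N{\left(j,d \right)} = \frac{1}{7 + d}$ ($N{\left(j,d \right)} = \frac{1}{\left(2 - \frac{10}{-2}\right) + d} = \frac{1}{\left(2 - -5\right) + d} = \frac{1}{\left(2 + 5\right) + d} = \frac{1}{7 + d}$)
$43 \left(N{\left(5,11 \right)} - 56\right) = 43 \left(\frac{1}{7 + 11} - 56\right) = 43 \left(\frac{1}{18} - 56\right) = 43 \left(- \frac{1007}{18}\right) = - \frac{43301}{18}$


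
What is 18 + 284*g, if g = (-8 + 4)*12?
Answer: -13614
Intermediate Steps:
g = -48 (g = -4*12 = -48)
18 + 284*g = 18 + 284*(-48) = 18 - 13632 = -13614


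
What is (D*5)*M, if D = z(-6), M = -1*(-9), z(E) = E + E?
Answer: -540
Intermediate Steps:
z(E) = 2*E
M = 9
D = -12 (D = 2*(-6) = -12)
(D*5)*M = -12*5*9 = -60*9 = -540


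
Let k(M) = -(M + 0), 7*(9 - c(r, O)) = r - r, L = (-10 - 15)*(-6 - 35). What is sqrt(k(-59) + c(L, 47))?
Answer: 2*sqrt(17) ≈ 8.2462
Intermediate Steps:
L = 1025 (L = -25*(-41) = 1025)
c(r, O) = 9 (c(r, O) = 9 - (r - r)/7 = 9 - 1/7*0 = 9 + 0 = 9)
k(M) = -M
sqrt(k(-59) + c(L, 47)) = sqrt(-1*(-59) + 9) = sqrt(59 + 9) = sqrt(68) = 2*sqrt(17)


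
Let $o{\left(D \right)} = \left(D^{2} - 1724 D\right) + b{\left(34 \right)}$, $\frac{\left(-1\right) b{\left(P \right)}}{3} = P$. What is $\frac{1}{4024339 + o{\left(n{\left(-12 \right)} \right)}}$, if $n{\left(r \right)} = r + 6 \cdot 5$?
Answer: $\frac{1}{3993529} \approx 2.5041 \cdot 10^{-7}$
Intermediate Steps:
$b{\left(P \right)} = - 3 P$
$n{\left(r \right)} = 30 + r$ ($n{\left(r \right)} = r + 30 = 30 + r$)
$o{\left(D \right)} = -102 + D^{2} - 1724 D$ ($o{\left(D \right)} = \left(D^{2} - 1724 D\right) - 102 = -102 + D^{2} - 1724 D$)
$\frac{1}{4024339 + o{\left(n{\left(-12 \right)} \right)}} = \frac{1}{4024339 - \left(102 - \left(30 - 12\right)^{2} + 1724 \left(30 - 12\right)\right)} = \frac{1}{4024339 - \left(31134 - 324\right)} = \frac{1}{4024339 - 30810} = \frac{1}{3993529}$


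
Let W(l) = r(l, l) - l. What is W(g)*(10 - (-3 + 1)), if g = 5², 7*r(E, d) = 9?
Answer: -1992/7 ≈ -284.57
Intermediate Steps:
r(E, d) = 9/7 (r(E, d) = (⅐)*9 = 9/7)
g = 25
W(l) = 9/7 - l
W(g)*(10 - (-3 + 1)) = (9/7 - 1*25)*(10 - (-3 + 1)) = (9/7 - 25)*(10 - 1*(-2)) = -166*(10 + 2)/7 = -166/7*12 = -1992/7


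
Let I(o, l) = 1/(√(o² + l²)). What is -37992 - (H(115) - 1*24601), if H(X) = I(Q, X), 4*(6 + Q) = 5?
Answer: -13391 - 4*√211961/211961 ≈ -13391.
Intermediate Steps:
Q = -19/4 (Q = -6 + (¼)*5 = -6 + 5/4 = -19/4 ≈ -4.7500)
I(o, l) = (l² + o²)^(-½) (I(o, l) = 1/(√(l² + o²)) = (l² + o²)^(-½))
H(X) = (361/16 + X²)^(-½) (H(X) = (X² + (-19/4)²)^(-½) = (X² + 361/16)^(-½) = (361/16 + X²)^(-½))
-37992 - (H(115) - 1*24601) = -37992 - (4/√(361 + 16*115²) - 1*24601) = -37992 - (4/√(361 + 16*13225) - 24601) = -37992 - (4/√(361 + 211600) - 24601) = -37992 - (4/√211961 - 24601) = -37992 - (4*(√211961/211961) - 24601) = -37992 - (4*√211961/211961 - 24601) = -37992 - (-24601 + 4*√211961/211961) = -37992 + (24601 - 4*√211961/211961) = -13391 - 4*√211961/211961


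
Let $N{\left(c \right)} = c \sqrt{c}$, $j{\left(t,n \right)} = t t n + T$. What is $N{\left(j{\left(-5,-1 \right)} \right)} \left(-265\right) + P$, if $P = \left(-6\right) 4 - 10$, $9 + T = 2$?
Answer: $-34 + 33920 i \sqrt{2} \approx -34.0 + 47970.0 i$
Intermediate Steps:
$T = -7$ ($T = -9 + 2 = -7$)
$j{\left(t,n \right)} = -7 + n t^{2}$ ($j{\left(t,n \right)} = t t n - 7 = t^{2} n - 7 = n t^{2} - 7 = -7 + n t^{2}$)
$N{\left(c \right)} = c^{\frac{3}{2}}$
$P = -34$ ($P = -24 - 10 = -34$)
$N{\left(j{\left(-5,-1 \right)} \right)} \left(-265\right) + P = \left(-7 - \left(-5\right)^{2}\right)^{\frac{3}{2}} \left(-265\right) - 34 = \left(-7 - 25\right)^{\frac{3}{2}} \left(-265\right) - 34 = \left(-32\right)^{\frac{3}{2}} \left(-265\right) - 34 = - 128 i \sqrt{2} \left(-265\right) - 34 = 33920 i \sqrt{2} - 34 = -34 + 33920 i \sqrt{2}$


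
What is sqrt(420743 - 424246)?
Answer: I*sqrt(3503) ≈ 59.186*I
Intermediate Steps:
sqrt(420743 - 424246) = sqrt(-3503) = I*sqrt(3503)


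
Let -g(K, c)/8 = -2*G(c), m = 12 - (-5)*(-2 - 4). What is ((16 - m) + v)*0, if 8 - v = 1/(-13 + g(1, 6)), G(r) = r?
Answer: 0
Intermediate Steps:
m = -18 (m = 12 - (-5)*(-6) = 12 - 1*30 = 12 - 30 = -18)
g(K, c) = 16*c (g(K, c) = -(-16)*c = 16*c)
v = 663/83 (v = 8 - 1/(-13 + 16*6) = 8 - 1/(-13 + 96) = 8 - 1/83 = 663/83 ≈ 7.9880)
((16 - m) + v)*0 = ((16 - 1*(-18)) + 663/83)*0 = ((16 + 18) + 663/83)*0 = (34 + 663/83)*0 = (3485/83)*0 = 0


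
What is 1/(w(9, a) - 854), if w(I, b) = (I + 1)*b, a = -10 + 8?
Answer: -1/874 ≈ -0.0011442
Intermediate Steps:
a = -2
w(I, b) = b*(1 + I) (w(I, b) = (1 + I)*b = b*(1 + I))
1/(w(9, a) - 854) = 1/(-2*(1 + 9) - 854) = 1/(-2*10 - 854) = 1/(-20 - 854) = 1/(-874) = -1/874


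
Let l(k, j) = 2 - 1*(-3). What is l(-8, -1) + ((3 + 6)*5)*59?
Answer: 2660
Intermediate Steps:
l(k, j) = 5 (l(k, j) = 2 + 3 = 5)
l(-8, -1) + ((3 + 6)*5)*59 = 5 + ((3 + 6)*5)*59 = 5 + (9*5)*59 = 5 + 45*59 = 5 + 2655 = 2660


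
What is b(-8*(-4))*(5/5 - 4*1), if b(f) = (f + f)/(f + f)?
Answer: -3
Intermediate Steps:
b(f) = 1 (b(f) = (2*f)/((2*f)) = (2*f)*(1/(2*f)) = 1)
b(-8*(-4))*(5/5 - 4*1) = 1*(5/5 - 4*1) = 1*((⅕)*5 - 4) = 1*(1 - 4) = 1*(-3) = -3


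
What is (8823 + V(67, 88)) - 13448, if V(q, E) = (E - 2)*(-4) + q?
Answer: -4902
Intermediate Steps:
V(q, E) = 8 + q - 4*E (V(q, E) = (-2 + E)*(-4) + q = (8 - 4*E) + q = 8 + q - 4*E)
(8823 + V(67, 88)) - 13448 = (8823 + (8 + 67 - 4*88)) - 13448 = (8823 + (8 + 67 - 352)) - 13448 = (8823 - 277) - 13448 = 8546 - 13448 = -4902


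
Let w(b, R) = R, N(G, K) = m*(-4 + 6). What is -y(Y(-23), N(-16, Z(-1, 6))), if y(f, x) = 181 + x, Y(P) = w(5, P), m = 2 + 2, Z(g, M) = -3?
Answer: -189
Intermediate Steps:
m = 4
N(G, K) = 8 (N(G, K) = 4*(-4 + 6) = 4*2 = 8)
Y(P) = P
-y(Y(-23), N(-16, Z(-1, 6))) = -(181 + 8) = -1*189 = -189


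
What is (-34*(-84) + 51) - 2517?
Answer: 390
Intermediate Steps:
(-34*(-84) + 51) - 2517 = (2856 + 51) - 2517 = 2907 - 2517 = 390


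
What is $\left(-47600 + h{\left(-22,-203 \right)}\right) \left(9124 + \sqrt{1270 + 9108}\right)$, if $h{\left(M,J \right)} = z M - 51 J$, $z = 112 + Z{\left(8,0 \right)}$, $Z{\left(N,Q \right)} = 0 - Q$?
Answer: $-362323164 - 39711 \sqrt{10378} \approx -3.6637 \cdot 10^{8}$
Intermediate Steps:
$Z{\left(N,Q \right)} = - Q$
$z = 112$ ($z = 112 - 0 = 112 + 0 = 112$)
$h{\left(M,J \right)} = - 51 J + 112 M$ ($h{\left(M,J \right)} = 112 M - 51 J = - 51 J + 112 M$)
$\left(-47600 + h{\left(-22,-203 \right)}\right) \left(9124 + \sqrt{1270 + 9108}\right) = \left(-47600 + \left(\left(-51\right) \left(-203\right) + 112 \left(-22\right)\right)\right) \left(9124 + \sqrt{1270 + 9108}\right) = \left(-47600 + \left(10353 - 2464\right)\right) \left(9124 + \sqrt{10378}\right) = \left(-47600 + 7889\right) \left(9124 + \sqrt{10378}\right) = - 39711 \left(9124 + \sqrt{10378}\right) = -362323164 - 39711 \sqrt{10378}$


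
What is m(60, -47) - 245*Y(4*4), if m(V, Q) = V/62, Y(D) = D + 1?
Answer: -129085/31 ≈ -4164.0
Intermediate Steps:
Y(D) = 1 + D
m(V, Q) = V/62 (m(V, Q) = V*(1/62) = V/62)
m(60, -47) - 245*Y(4*4) = (1/62)*60 - 245*(1 + 4*4) = 30/31 - 245*(1 + 16) = 30/31 - 245*17 = 30/31 - 4165 = -129085/31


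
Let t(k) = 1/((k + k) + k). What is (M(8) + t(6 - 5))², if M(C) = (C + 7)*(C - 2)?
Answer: 73441/9 ≈ 8160.1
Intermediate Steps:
t(k) = 1/(3*k) (t(k) = 1/(2*k + k) = 1/(3*k))
M(C) = (-2 + C)*(7 + C) (M(C) = (7 + C)*(-2 + C) = (-2 + C)*(7 + C))
(M(8) + t(6 - 5))² = ((-14 + 8² + 5*8) + 1/(3*(6 - 5)))² = ((-14 + 64 + 40) + (⅓)/1)² = (90 + (⅓)*1)² = (90 + ⅓)² = (271/3)² = 73441/9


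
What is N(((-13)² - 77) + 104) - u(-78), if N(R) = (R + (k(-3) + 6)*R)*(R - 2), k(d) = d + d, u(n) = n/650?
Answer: 950603/25 ≈ 38024.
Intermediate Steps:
u(n) = n/650 (u(n) = n*(1/650) = n/650)
k(d) = 2*d
N(R) = R*(-2 + R) (N(R) = (R + (2*(-3) + 6)*R)*(R - 2) = (R + (-6 + 6)*R)*(-2 + R) = (R + 0*R)*(-2 + R) = (R + 0)*(-2 + R) = R*(-2 + R))
N(((-13)² - 77) + 104) - u(-78) = (((-13)² - 77) + 104)*(-2 + (((-13)² - 77) + 104)) - (-78)/650 = ((169 - 77) + 104)*(-2 + ((169 - 77) + 104)) - 1*(-3/25) = (92 + 104)*(-2 + (92 + 104)) + 3/25 = 196*(-2 + 196) + 3/25 = 196*194 + 3/25 = 38024 + 3/25 = 950603/25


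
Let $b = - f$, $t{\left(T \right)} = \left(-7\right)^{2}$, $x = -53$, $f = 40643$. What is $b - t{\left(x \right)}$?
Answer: $-40692$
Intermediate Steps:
$t{\left(T \right)} = 49$
$b = -40643$ ($b = \left(-1\right) 40643 = -40643$)
$b - t{\left(x \right)} = -40643 - 49 = -40692$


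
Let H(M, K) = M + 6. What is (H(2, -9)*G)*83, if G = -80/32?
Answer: -1660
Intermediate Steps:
H(M, K) = 6 + M
G = -5/2 (G = -80*1/32 = -5/2 ≈ -2.5000)
(H(2, -9)*G)*83 = ((6 + 2)*(-5/2))*83 = (8*(-5/2))*83 = -20*83 = -1660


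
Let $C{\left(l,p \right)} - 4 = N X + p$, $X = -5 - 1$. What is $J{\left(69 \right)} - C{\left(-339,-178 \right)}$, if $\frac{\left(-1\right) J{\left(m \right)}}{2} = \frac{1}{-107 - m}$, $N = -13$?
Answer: $\frac{8449}{88} \approx 96.011$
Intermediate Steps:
$X = -6$
$J{\left(m \right)} = - \frac{2}{-107 - m}$
$C{\left(l,p \right)} = 82 + p$ ($C{\left(l,p \right)} = 4 + \left(\left(-13\right) \left(-6\right) + p\right) = 4 + \left(78 + p\right) = 82 + p$)
$J{\left(69 \right)} - C{\left(-339,-178 \right)} = \frac{2}{107 + 69} - \left(82 - 178\right) = \frac{2}{176} - -96 = 2 \cdot \frac{1}{176} + 96 = \frac{1}{88} + 96 = \frac{8449}{88}$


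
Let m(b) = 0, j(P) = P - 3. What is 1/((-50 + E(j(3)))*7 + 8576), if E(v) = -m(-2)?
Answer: 1/8226 ≈ 0.00012157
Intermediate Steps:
j(P) = -3 + P
E(v) = 0 (E(v) = -1*0 = 0)
1/((-50 + E(j(3)))*7 + 8576) = 1/((-50 + 0)*7 + 8576) = 1/(-50*7 + 8576) = 1/(-350 + 8576) = 1/8226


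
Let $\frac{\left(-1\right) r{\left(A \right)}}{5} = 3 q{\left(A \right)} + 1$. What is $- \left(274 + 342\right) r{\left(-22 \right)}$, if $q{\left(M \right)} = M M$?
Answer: $4475240$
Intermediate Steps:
$q{\left(M \right)} = M^{2}$
$r{\left(A \right)} = -5 - 15 A^{2}$ ($r{\left(A \right)} = - 5 \left(3 A^{2} + 1\right) = - 5 \left(1 + 3 A^{2}\right) = -5 - 15 A^{2}$)
$- \left(274 + 342\right) r{\left(-22 \right)} = - \left(274 + 342\right) \left(-5 - 15 \left(-22\right)^{2}\right) = - 616 \left(-5 - 7260\right) = - 616 \left(-7265\right) = \left(-1\right) \left(-4475240\right) = 4475240$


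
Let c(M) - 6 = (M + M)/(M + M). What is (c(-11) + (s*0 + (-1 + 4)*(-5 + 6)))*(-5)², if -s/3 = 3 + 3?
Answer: 250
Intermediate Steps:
s = -18 (s = -3*(3 + 3) = -3*6 = -18)
c(M) = 7 (c(M) = 6 + (M + M)/(M + M) = 6 + (2*M)/((2*M)) = 6 + (2*M)*(1/(2*M)) = 6 + 1 = 7)
(c(-11) + (s*0 + (-1 + 4)*(-5 + 6)))*(-5)² = (7 + (-18*0 + (-1 + 4)*(-5 + 6)))*(-5)² = (7 + (0 + 3*1))*25 = (7 + (0 + 3))*25 = (7 + 3)*25 = 10*25 = 250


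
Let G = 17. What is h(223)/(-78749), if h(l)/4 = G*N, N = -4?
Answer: 272/78749 ≈ 0.0034540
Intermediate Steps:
h(l) = -272 (h(l) = 4*(17*(-4)) = 4*(-68) = -272)
h(223)/(-78749) = -272/(-78749) = -272*(-1/78749) = 272/78749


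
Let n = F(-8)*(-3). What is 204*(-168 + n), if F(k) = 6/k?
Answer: -33813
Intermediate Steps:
n = 9/4 (n = (6/(-8))*(-3) = (6*(-⅛))*(-3) = -¾*(-3) = 9/4 ≈ 2.2500)
204*(-168 + n) = 204*(-168 + 9/4) = 204*(-663/4) = -33813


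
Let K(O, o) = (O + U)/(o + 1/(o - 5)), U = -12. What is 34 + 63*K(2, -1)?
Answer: 574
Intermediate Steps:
K(O, o) = (-12 + O)/(o + 1/(-5 + o)) (K(O, o) = (O - 12)/(o + 1/(o - 5)) = (-12 + O)/(o + 1/(-5 + o)))
34 + 63*K(2, -1) = 34 + 63*((60 - 12*(-1) - 5*2 + 2*(-1))/(1 + (-1)² - 5*(-1))) = 34 + 63*((60 + 12 - 10 - 2)/(1 + 1 + 5)) = 34 + 63*(60/7) = 34 + 540 = 574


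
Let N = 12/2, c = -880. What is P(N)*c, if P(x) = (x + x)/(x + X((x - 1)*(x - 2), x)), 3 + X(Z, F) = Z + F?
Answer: -10560/29 ≈ -364.14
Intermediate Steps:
N = 6 (N = 12*(½) = 6)
X(Z, F) = -3 + F + Z (X(Z, F) = -3 + (Z + F) = -3 + (F + Z) = -3 + F + Z)
P(x) = 2*x/(-3 + 2*x + (-1 + x)*(-2 + x)) (P(x) = (x + x)/(x + (-3 + x + (x - 1)*(x - 2))) = (2*x)/(x + (-3 + x + (-1 + x)*(-2 + x))) = (2*x)/(-3 + 2*x + (-1 + x)*(-2 + x)) = 2*x/(-3 + 2*x + (-1 + x)*(-2 + x)))
P(N)*c = (2*6/(-1 + 6² - 1*6))*(-880) = (2*6/(-1 + 36 - 6))*(-880) = (2*6/29)*(-880) = (2*6*(1/29))*(-880) = (12/29)*(-880) = -10560/29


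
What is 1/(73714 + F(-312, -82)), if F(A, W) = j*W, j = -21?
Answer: 1/75436 ≈ 1.3256e-5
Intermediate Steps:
F(A, W) = -21*W
1/(73714 + F(-312, -82)) = 1/(73714 - 21*(-82)) = 1/(73714 + 1722) = 1/75436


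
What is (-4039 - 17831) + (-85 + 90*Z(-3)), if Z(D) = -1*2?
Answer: -22135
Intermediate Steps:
Z(D) = -2
(-4039 - 17831) + (-85 + 90*Z(-3)) = (-4039 - 17831) + (-85 + 90*(-2)) = -21870 + (-85 - 180) = -21870 - 265 = -22135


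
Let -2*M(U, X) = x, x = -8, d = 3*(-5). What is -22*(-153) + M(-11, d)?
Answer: 3370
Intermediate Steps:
d = -15
M(U, X) = 4 (M(U, X) = -½*(-8) = 4)
-22*(-153) + M(-11, d) = -22*(-153) + 4 = 3366 + 4 = 3370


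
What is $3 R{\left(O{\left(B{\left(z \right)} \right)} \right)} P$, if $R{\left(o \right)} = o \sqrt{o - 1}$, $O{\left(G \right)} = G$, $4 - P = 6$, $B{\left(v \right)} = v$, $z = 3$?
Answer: $- 18 \sqrt{2} \approx -25.456$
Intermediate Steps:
$P = -2$ ($P = 4 - 6 = -2$)
$R{\left(o \right)} = o \sqrt{-1 + o}$
$3 R{\left(O{\left(B{\left(z \right)} \right)} \right)} P = 3 \cdot 3 \sqrt{-1 + 3} \left(-2\right) = 3 \cdot 3 \sqrt{2} \left(-2\right) = 9 \sqrt{2} \left(-2\right) = - 18 \sqrt{2}$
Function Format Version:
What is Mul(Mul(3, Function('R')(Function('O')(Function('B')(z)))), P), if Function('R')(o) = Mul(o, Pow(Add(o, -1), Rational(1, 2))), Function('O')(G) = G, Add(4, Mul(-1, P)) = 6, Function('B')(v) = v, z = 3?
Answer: Mul(-18, Pow(2, Rational(1, 2))) ≈ -25.456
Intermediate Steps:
P = -2 (P = Add(4, Mul(-1, 6)) = Add(4, -6) = -2)
Function('R')(o) = Mul(o, Pow(Add(-1, o), Rational(1, 2)))
Mul(Mul(3, Function('R')(Function('O')(Function('B')(z)))), P) = Mul(Mul(3, Mul(3, Pow(Add(-1, 3), Rational(1, 2)))), -2) = Mul(Mul(3, Mul(3, Pow(2, Rational(1, 2)))), -2) = Mul(Mul(9, Pow(2, Rational(1, 2))), -2) = Mul(-18, Pow(2, Rational(1, 2)))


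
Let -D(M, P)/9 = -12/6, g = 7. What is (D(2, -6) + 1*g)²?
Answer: 625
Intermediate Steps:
D(M, P) = 18 (D(M, P) = -(-108)/6 = -9*(-2) = 18)
(D(2, -6) + 1*g)² = (18 + 1*7)² = (18 + 7)² = 25² = 625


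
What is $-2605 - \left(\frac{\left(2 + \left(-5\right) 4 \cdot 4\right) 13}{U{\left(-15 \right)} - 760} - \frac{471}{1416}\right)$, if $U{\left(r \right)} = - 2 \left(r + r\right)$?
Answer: $- \frac{215265177}{82600} \approx -2606.1$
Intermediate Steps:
$U{\left(r \right)} = - 4 r$ ($U{\left(r \right)} = - 2 \cdot 2 r = - 4 r$)
$-2605 - \left(\frac{\left(2 + \left(-5\right) 4 \cdot 4\right) 13}{U{\left(-15 \right)} - 760} - \frac{471}{1416}\right) = -2605 - \left(\frac{\left(2 + \left(-5\right) 4 \cdot 4\right) 13}{\left(-4\right) \left(-15\right) - 760} - \frac{471}{1416}\right) = -2605 - \left(\frac{\left(2 - 80\right) 13}{60 - 760} - \frac{157}{472}\right) = -2605 - \left(\frac{\left(2 - 80\right) 13}{-700} - \frac{157}{472}\right) = -2605 - \left(\left(-78\right) 13 \left(- \frac{1}{700}\right) - \frac{157}{472}\right) = -2605 - \left(\left(-1014\right) \left(- \frac{1}{700}\right) - \frac{157}{472}\right) = -2605 - \left(\frac{507}{350} - \frac{157}{472}\right) = -2605 - \frac{92177}{82600} = - \frac{215265177}{82600}$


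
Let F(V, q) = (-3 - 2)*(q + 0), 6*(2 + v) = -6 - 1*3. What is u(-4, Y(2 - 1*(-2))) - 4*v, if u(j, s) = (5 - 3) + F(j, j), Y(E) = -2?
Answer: 36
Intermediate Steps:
v = -7/2 (v = -2 + (-6 - 1*3)/6 = -2 + (-6 - 3)/6 = -2 + (⅙)*(-9) = -2 - 3/2 = -7/2 ≈ -3.5000)
F(V, q) = -5*q
u(j, s) = 2 - 5*j (u(j, s) = (5 - 3) - 5*j = 2 - 5*j)
u(-4, Y(2 - 1*(-2))) - 4*v = (2 - 5*(-4)) - 4*(-7/2) = (2 + 20) + 14 = 22 + 14 = 36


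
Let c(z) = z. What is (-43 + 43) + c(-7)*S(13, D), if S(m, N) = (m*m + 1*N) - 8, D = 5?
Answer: -1162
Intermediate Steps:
S(m, N) = -8 + N + m² (S(m, N) = (m² + N) - 8 = (N + m²) - 8 = -8 + N + m²)
(-43 + 43) + c(-7)*S(13, D) = (-43 + 43) - 7*(-8 + 5 + 13²) = 0 - 7*(-8 + 5 + 169) = 0 - 7*166 = 0 - 1162 = -1162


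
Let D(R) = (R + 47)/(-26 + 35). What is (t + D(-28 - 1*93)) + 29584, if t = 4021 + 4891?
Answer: 346390/9 ≈ 38488.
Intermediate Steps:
D(R) = 47/9 + R/9 (D(R) = (47 + R)/9 = (47 + R)*(⅑) = 47/9 + R/9)
t = 8912
(t + D(-28 - 1*93)) + 29584 = (8912 + (47/9 + (-28 - 1*93)/9)) + 29584 = (8912 + (47/9 + (-28 - 93)/9)) + 29584 = (8912 + (47/9 + (⅑)*(-121))) + 29584 = (8912 + (47/9 - 121/9)) + 29584 = (8912 - 74/9) + 29584 = 80134/9 + 29584 = 346390/9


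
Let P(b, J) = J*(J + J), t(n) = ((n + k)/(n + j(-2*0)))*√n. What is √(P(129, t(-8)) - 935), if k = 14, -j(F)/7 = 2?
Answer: I*√113279/11 ≈ 30.597*I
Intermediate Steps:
j(F) = -14 (j(F) = -7*2 = -14)
t(n) = √n*(14 + n)/(-14 + n) (t(n) = ((n + 14)/(n - 14))*√n = ((14 + n)/(-14 + n))*√n = √n*(14 + n)/(-14 + n))
P(b, J) = 2*J² (P(b, J) = J*(2*J) = 2*J²)
√(P(129, t(-8)) - 935) = √(2*(√(-8)*(14 - 8)/(-14 - 8))² - 935) = √(2*((2*I*√2)*6/(-22))² - 935) = √(2*((2*I*√2)*(-1/22)*6)² - 935) = √(2*(-6*I*√2/11)² - 935) = √(2*(-72/121) - 935) = √(-144/121 - 935) = √(-113279/121) = I*√113279/11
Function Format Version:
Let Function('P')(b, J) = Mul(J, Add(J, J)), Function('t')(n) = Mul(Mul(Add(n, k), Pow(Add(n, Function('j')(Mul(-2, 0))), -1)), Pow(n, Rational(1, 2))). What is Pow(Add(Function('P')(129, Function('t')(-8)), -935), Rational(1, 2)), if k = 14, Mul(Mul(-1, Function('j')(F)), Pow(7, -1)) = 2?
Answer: Mul(Rational(1, 11), I, Pow(113279, Rational(1, 2))) ≈ Mul(30.597, I)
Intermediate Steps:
Function('j')(F) = -14 (Function('j')(F) = Mul(-7, 2) = -14)
Function('t')(n) = Mul(Pow(n, Rational(1, 2)), Pow(Add(-14, n), -1), Add(14, n)) (Function('t')(n) = Mul(Mul(Add(n, 14), Pow(Add(n, -14), -1)), Pow(n, Rational(1, 2))) = Mul(Mul(Add(14, n), Pow(Add(-14, n), -1)), Pow(n, Rational(1, 2))) = Mul(Mul(Pow(Add(-14, n), -1), Add(14, n)), Pow(n, Rational(1, 2))) = Mul(Pow(n, Rational(1, 2)), Pow(Add(-14, n), -1), Add(14, n)))
Function('P')(b, J) = Mul(2, Pow(J, 2)) (Function('P')(b, J) = Mul(J, Mul(2, J)) = Mul(2, Pow(J, 2)))
Pow(Add(Function('P')(129, Function('t')(-8)), -935), Rational(1, 2)) = Pow(Add(Mul(2, Pow(Mul(Pow(-8, Rational(1, 2)), Pow(Add(-14, -8), -1), Add(14, -8)), 2)), -935), Rational(1, 2)) = Pow(Add(Mul(2, Pow(Mul(Mul(2, I, Pow(2, Rational(1, 2))), Pow(-22, -1), 6), 2)), -935), Rational(1, 2)) = Pow(Add(Mul(2, Pow(Mul(Mul(2, I, Pow(2, Rational(1, 2))), Rational(-1, 22), 6), 2)), -935), Rational(1, 2)) = Pow(Add(Mul(2, Pow(Mul(Rational(-6, 11), I, Pow(2, Rational(1, 2))), 2)), -935), Rational(1, 2)) = Pow(Add(Mul(2, Rational(-72, 121)), -935), Rational(1, 2)) = Pow(Add(Rational(-144, 121), -935), Rational(1, 2)) = Pow(Rational(-113279, 121), Rational(1, 2)) = Mul(Rational(1, 11), I, Pow(113279, Rational(1, 2)))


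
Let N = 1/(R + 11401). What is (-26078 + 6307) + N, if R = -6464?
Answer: -97609426/4937 ≈ -19771.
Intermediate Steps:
N = 1/4937 (N = 1/(-6464 + 11401) = 1/4937 ≈ 0.00020255)
(-26078 + 6307) + N = (-26078 + 6307) + 1/4937 = -19771 + 1/4937 = -97609426/4937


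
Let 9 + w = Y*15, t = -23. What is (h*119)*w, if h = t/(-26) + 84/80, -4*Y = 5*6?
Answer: -14545251/520 ≈ -27972.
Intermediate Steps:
Y = -15/2 (Y = -5*6/4 = -1/4*30 = -15/2 ≈ -7.5000)
w = -243/2 (w = -9 - 15/2*15 = -9 - 225/2 = -243/2 ≈ -121.50)
h = 503/260 (h = -23/(-26) + 84/80 = -23*(-1/26) + 84*(1/80) = 23/26 + 21/20 = 503/260 ≈ 1.9346)
(h*119)*w = ((503/260)*119)*(-243/2) = (59857/260)*(-243/2) = -14545251/520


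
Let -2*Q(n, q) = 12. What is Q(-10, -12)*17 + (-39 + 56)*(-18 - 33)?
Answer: -969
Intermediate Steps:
Q(n, q) = -6 (Q(n, q) = -1/2*12 = -6)
Q(-10, -12)*17 + (-39 + 56)*(-18 - 33) = -6*17 + (-39 + 56)*(-18 - 33) = -102 + 17*(-51) = -102 - 867 = -969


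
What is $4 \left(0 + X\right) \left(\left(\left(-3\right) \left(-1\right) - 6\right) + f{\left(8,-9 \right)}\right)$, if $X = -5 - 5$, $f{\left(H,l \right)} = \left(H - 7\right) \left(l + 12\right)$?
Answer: $0$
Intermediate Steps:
$f{\left(H,l \right)} = \left(-7 + H\right) \left(12 + l\right)$
$X = -10$
$4 \left(0 + X\right) \left(\left(\left(-3\right) \left(-1\right) - 6\right) + f{\left(8,-9 \right)}\right) = 4 \left(0 - 10\right) \left(\left(\left(-3\right) \left(-1\right) - 6\right) + \left(-84 - -63 + 12 \cdot 8 + 8 \left(-9\right)\right)\right) = 4 \left(-10\right) \left(\left(3 - 6\right) + \left(-84 + 63 + 96 - 72\right)\right) = - 40 \left(-3 + 3\right) = \left(-40\right) 0 = 0$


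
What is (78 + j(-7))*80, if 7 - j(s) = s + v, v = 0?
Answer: 7360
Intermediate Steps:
j(s) = 7 - s (j(s) = 7 - (s + 0) = 7 - s)
(78 + j(-7))*80 = (78 + (7 - 1*(-7)))*80 = (78 + (7 + 7))*80 = (78 + 14)*80 = 92*80 = 7360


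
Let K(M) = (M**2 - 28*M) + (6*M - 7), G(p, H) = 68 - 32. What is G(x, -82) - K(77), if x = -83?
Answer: -4192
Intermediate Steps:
G(p, H) = 36
K(M) = -7 + M**2 - 22*M (K(M) = (M**2 - 28*M) + (-7 + 6*M) = -7 + M**2 - 22*M)
G(x, -82) - K(77) = 36 - (-7 + 77**2 - 22*77) = 36 - (-7 + 5929 - 1694) = 36 - 1*4228 = 36 - 4228 = -4192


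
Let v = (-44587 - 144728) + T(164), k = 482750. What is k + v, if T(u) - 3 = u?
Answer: 293602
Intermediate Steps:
T(u) = 3 + u
v = -189148 (v = (-44587 - 144728) + (3 + 164) = -189315 + 167 = -189148)
k + v = 482750 - 189148 = 293602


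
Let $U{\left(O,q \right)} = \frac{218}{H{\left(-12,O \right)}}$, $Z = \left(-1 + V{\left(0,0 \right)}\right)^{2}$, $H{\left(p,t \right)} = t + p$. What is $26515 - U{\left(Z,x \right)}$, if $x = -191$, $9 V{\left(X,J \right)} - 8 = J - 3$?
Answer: $\frac{12682999}{478} \approx 26533.0$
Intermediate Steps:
$H{\left(p,t \right)} = p + t$
$V{\left(X,J \right)} = \frac{5}{9} + \frac{J}{9}$ ($V{\left(X,J \right)} = \frac{8}{9} + \frac{J - 3}{9} = \frac{8}{9} + \frac{-3 + J}{9} = \frac{8}{9} + \left(- \frac{1}{3} + \frac{J}{9}\right) = \frac{5}{9} + \frac{J}{9}$)
$Z = \frac{16}{81}$ ($Z = \left(-1 + \left(\frac{5}{9} + \frac{1}{9} \cdot 0\right)\right)^{2} = \left(-1 + \left(\frac{5}{9} + 0\right)\right)^{2} = \left(-1 + \frac{5}{9}\right)^{2} = \left(- \frac{4}{9}\right)^{2} = \frac{16}{81} \approx 0.19753$)
$U{\left(O,q \right)} = \frac{218}{-12 + O}$
$26515 - U{\left(Z,x \right)} = 26515 - \frac{218}{-12 + \frac{16}{81}} = 26515 - \frac{218}{- \frac{956}{81}} = 26515 - 218 \left(- \frac{81}{956}\right) = 26515 - - \frac{8829}{478} = 26515 + \frac{8829}{478} = \frac{12682999}{478}$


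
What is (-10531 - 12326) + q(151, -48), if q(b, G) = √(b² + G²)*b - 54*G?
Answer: -20265 + 151*√25105 ≈ 3660.3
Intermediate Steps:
q(b, G) = -54*G + b*√(G² + b²) (q(b, G) = √(G² + b²)*b - 54*G = b*√(G² + b²) - 54*G = -54*G + b*√(G² + b²))
(-10531 - 12326) + q(151, -48) = (-10531 - 12326) + (-54*(-48) + 151*√((-48)² + 151²)) = -22857 + (2592 + 151*√(2304 + 22801)) = -22857 + (2592 + 151*√25105) = -20265 + 151*√25105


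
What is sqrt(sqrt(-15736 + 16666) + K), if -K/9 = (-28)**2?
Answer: sqrt(-7056 + sqrt(930)) ≈ 83.818*I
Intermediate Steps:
K = -7056 (K = -9*(-28)**2 = -9*784 = -7056)
sqrt(sqrt(-15736 + 16666) + K) = sqrt(sqrt(-15736 + 16666) - 7056) = sqrt(sqrt(930) - 7056) = sqrt(-7056 + sqrt(930))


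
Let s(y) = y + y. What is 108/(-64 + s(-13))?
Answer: -6/5 ≈ -1.2000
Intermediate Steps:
s(y) = 2*y
108/(-64 + s(-13)) = 108/(-64 + 2*(-13)) = 108/(-64 - 26) = 108/(-90) = -1/90*108 = -6/5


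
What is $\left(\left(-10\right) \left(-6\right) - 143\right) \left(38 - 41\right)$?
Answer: $249$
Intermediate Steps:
$\left(\left(-10\right) \left(-6\right) - 143\right) \left(38 - 41\right) = \left(60 - 143\right) \left(38 - 41\right) = \left(-83\right) \left(-3\right) = 249$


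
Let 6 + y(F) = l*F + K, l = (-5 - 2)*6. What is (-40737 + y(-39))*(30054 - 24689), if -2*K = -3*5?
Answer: -419516175/2 ≈ -2.0976e+8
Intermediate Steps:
K = 15/2 (K = -(-3)*5/2 = -1/2*(-15) = 15/2 ≈ 7.5000)
l = -42 (l = -7*6 = -42)
y(F) = 3/2 - 42*F (y(F) = -6 + (-42*F + 15/2) = -6 + (15/2 - 42*F) = 3/2 - 42*F)
(-40737 + y(-39))*(30054 - 24689) = (-40737 + (3/2 - 42*(-39)))*(30054 - 24689) = (-40737 + (3/2 + 1638))*5365 = (-40737 + 3279/2)*5365 = -78195/2*5365 = -419516175/2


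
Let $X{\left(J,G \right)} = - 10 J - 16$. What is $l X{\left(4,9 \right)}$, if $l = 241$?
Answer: $-13496$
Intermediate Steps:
$X{\left(J,G \right)} = -16 - 10 J$
$l X{\left(4,9 \right)} = 241 \left(-16 - 40\right) = 241 \left(-56\right) = -13496$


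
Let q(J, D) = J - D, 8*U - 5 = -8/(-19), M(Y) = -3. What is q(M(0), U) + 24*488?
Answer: 1779665/152 ≈ 11708.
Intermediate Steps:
U = 103/152 (U = 5/8 + (-8/(-19))/8 = 5/8 + (-8*(-1/19))/8 = 5/8 + (⅛)*(8/19) = 5/8 + 1/19 = 103/152 ≈ 0.67763)
q(M(0), U) + 24*488 = (-3 - 1*103/152) + 24*488 = (-3 - 103/152) + 11712 = -559/152 + 11712 = 1779665/152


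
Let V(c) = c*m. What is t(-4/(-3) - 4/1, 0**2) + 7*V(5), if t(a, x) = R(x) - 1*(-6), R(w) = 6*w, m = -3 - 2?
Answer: -169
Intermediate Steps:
m = -5
V(c) = -5*c (V(c) = c*(-5) = -5*c)
t(a, x) = 6 + 6*x (t(a, x) = 6*x - 1*(-6) = 6*x + 6 = 6 + 6*x)
t(-4/(-3) - 4/1, 0**2) + 7*V(5) = (6 + 6*0**2) + 7*(-5*5) = (6 + 6*0) + 7*(-25) = (6 + 0) - 175 = 6 - 175 = -169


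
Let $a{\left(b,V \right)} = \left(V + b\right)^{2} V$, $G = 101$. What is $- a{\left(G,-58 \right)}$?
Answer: $107242$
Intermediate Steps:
$a{\left(b,V \right)} = V \left(V + b\right)^{2}$
$- a{\left(G,-58 \right)} = - \left(-58\right) \left(-58 + 101\right)^{2} = - \left(-58\right) 43^{2} = - \left(-58\right) 1849 = \left(-1\right) \left(-107242\right) = 107242$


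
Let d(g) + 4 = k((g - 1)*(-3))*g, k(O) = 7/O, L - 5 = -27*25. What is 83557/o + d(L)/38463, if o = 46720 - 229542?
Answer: -6471815387507/14155179645618 ≈ -0.45720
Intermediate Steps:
L = -670 (L = 5 - 27*25 = 5 - 675 = -670)
d(g) = -4 + 7*g/(3 - 3*g) (d(g) = -4 + (7/(((g - 1)*(-3))))*g = -4 + (7/(((-1 + g)*(-3))))*g = -4 + (7/(3 - 3*g))*g = -4 + 7*g/(3 - 3*g))
o = -182822
83557/o + d(L)/38463 = 83557/(-182822) + ((12 - 19*(-670))/(3*(-1 - 670)))/38463 = 83557*(-1/182822) + ((⅓)*(12 + 12730)/(-671))*(1/38463) = -83557/182822 + ((⅓)*(-1/671)*12742)*(1/38463) = -83557/182822 - 12742/2013*1/38463 = -83557/182822 - 12742/77426019 = -6471815387507/14155179645618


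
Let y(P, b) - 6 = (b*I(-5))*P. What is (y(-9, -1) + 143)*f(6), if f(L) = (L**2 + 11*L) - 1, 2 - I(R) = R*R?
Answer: -5858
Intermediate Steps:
I(R) = 2 - R**2 (I(R) = 2 - R*R = 2 - R**2)
f(L) = -1 + L**2 + 11*L
y(P, b) = 6 - 23*P*b (y(P, b) = 6 + (b*(2 - 1*(-5)**2))*P = 6 + (b*(2 - 1*25))*P = 6 + (b*(2 - 25))*P = 6 + (b*(-23))*P = 6 + (-23*b)*P = 6 - 23*P*b)
(y(-9, -1) + 143)*f(6) = ((6 - 23*(-9)*(-1)) + 143)*(-1 + 6**2 + 11*6) = ((6 - 207) + 143)*(-1 + 36 + 66) = (-201 + 143)*101 = -58*101 = -5858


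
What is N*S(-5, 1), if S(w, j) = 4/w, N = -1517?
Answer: 6068/5 ≈ 1213.6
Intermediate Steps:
N*S(-5, 1) = -6068/(-5) = -6068*(-1)/5 = -1517*(-4/5) = 6068/5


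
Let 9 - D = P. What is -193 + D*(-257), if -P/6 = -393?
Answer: 603500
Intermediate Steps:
P = 2358 (P = -6*(-393) = 2358)
D = -2349 (D = 9 - 1*2358 = 9 - 2358 = -2349)
-193 + D*(-257) = -193 - 2349*(-257) = -193 + 603693 = 603500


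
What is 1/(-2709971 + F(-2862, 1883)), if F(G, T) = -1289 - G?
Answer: -1/2708398 ≈ -3.6922e-7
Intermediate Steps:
1/(-2709971 + F(-2862, 1883)) = 1/(-2709971 + (-1289 - 1*(-2862))) = 1/(-2709971 + (-1289 + 2862)) = 1/(-2709971 + 1573) = 1/(-2708398) = -1/2708398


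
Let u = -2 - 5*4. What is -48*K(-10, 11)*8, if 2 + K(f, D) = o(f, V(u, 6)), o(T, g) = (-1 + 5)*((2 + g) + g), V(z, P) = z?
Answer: 65280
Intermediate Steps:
u = -22 (u = -2 - 20 = -22)
o(T, g) = 8 + 8*g (o(T, g) = 4*(2 + 2*g) = 8 + 8*g)
K(f, D) = -170 (K(f, D) = -2 + (8 + 8*(-22)) = -2 + (8 - 176) = -2 - 168 = -170)
-48*K(-10, 11)*8 = -48*(-170)*8 = 8160*8 = 65280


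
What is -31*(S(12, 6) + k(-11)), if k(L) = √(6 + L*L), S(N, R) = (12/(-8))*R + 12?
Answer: -93 - 31*√127 ≈ -442.35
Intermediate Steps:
S(N, R) = 12 - 3*R/2 (S(N, R) = (12*(-⅛))*R + 12 = -3*R/2 + 12 = 12 - 3*R/2)
k(L) = √(6 + L²)
-31*(S(12, 6) + k(-11)) = -31*((12 - 3/2*6) + √(6 + (-11)²)) = -31*((12 - 9) + √(6 + 121)) = -31*(3 + √127) = -93 - 31*√127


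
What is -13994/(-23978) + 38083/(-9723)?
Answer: -388545256/116569047 ≈ -3.3332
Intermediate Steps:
-13994/(-23978) + 38083/(-9723) = -13994*(-1/23978) + 38083*(-1/9723) = 6997/11989 - 38083/9723 = -388545256/116569047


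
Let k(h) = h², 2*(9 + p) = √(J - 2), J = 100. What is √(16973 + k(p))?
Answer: √(68314 - 252*√2)/2 ≈ 130.34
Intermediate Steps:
p = -9 + 7*√2/2 (p = -9 + √(100 - 2)/2 = -9 + √98/2 = -9 + (7*√2)/2 = -9 + 7*√2/2 ≈ -4.0503)
√(16973 + k(p)) = √(16973 + (-9 + 7*√2/2)²)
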